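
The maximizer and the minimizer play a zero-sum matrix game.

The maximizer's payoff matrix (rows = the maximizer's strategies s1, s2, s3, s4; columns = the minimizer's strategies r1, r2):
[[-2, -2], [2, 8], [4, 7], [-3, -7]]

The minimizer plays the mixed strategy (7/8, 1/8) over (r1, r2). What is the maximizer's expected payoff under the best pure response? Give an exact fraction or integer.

s1: (-2)·(7/8) + (-2)·(1/8) = -2.
s2: (2)·(7/8) + (8)·(1/8) = 11/4.
s3: (4)·(7/8) + (7)·(1/8) = 35/8.
s4: (-3)·(7/8) + (-7)·(1/8) = -7/2.
The best pure response is s3 with expected payoff 35/8.

35/8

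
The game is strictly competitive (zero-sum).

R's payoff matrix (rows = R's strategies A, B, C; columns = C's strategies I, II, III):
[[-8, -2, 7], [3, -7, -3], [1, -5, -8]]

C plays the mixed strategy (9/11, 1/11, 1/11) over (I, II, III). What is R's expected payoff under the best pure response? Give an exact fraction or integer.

17/11

A: (-8)·(9/11) + (-2)·(1/11) + (7)·(1/11) = -67/11.
B: (3)·(9/11) + (-7)·(1/11) + (-3)·(1/11) = 17/11.
C: (1)·(9/11) + (-5)·(1/11) + (-8)·(1/11) = -4/11.
The best pure response is B with expected payoff 17/11.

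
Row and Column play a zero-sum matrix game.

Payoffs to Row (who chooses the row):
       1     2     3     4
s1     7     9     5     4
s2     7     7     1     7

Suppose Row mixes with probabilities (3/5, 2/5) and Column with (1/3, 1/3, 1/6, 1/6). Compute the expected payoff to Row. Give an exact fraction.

Against (1/3, 1/3, 1/6, 1/6), each row's expected payoff is s1: 41/6; s2: 6.
Taking the (3/5, 2/5)-weighted average: (3/5)·(41/6) + (2/5)·(6) = 13/2.

13/2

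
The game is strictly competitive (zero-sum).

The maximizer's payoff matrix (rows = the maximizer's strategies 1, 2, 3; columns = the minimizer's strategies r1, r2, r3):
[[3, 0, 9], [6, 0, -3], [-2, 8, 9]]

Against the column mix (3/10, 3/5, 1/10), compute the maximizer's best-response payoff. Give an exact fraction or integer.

51/10

1: (3)·(3/10) + (0)·(3/5) + (9)·(1/10) = 9/5.
2: (6)·(3/10) + (0)·(3/5) + (-3)·(1/10) = 3/2.
3: (-2)·(3/10) + (8)·(3/5) + (9)·(1/10) = 51/10.
The best pure response is 3 with expected payoff 51/10.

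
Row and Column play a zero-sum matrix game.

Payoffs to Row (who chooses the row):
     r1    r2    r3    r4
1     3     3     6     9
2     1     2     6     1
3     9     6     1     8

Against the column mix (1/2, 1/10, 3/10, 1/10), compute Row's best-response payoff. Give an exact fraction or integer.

31/5

1: (3)·(1/2) + (3)·(1/10) + (6)·(3/10) + (9)·(1/10) = 9/2.
2: (1)·(1/2) + (2)·(1/10) + (6)·(3/10) + (1)·(1/10) = 13/5.
3: (9)·(1/2) + (6)·(1/10) + (1)·(3/10) + (8)·(1/10) = 31/5.
The best pure response is 3 with expected payoff 31/5.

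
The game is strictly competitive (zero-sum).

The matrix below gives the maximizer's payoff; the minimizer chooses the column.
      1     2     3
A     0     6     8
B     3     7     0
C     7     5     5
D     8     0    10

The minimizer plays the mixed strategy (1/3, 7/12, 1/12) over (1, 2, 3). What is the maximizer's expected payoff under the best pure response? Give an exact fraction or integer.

A: (0)·(1/3) + (6)·(7/12) + (8)·(1/12) = 25/6.
B: (3)·(1/3) + (7)·(7/12) + (0)·(1/12) = 61/12.
C: (7)·(1/3) + (5)·(7/12) + (5)·(1/12) = 17/3.
D: (8)·(1/3) + (0)·(7/12) + (10)·(1/12) = 7/2.
The best pure response is C with expected payoff 17/3.

17/3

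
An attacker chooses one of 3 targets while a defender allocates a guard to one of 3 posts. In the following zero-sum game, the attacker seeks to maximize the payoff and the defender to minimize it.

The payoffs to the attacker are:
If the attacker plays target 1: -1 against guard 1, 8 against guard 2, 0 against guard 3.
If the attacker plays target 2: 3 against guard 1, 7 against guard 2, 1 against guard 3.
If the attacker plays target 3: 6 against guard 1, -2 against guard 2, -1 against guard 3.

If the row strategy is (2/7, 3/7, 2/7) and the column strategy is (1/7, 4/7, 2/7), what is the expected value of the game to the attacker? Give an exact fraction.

153/49

Against (1/7, 4/7, 2/7), each row's expected payoff is target 1: 31/7; target 2: 33/7; target 3: -4/7.
Taking the (2/7, 3/7, 2/7)-weighted average: (2/7)·(31/7) + (3/7)·(33/7) + (2/7)·(-4/7) = 153/49.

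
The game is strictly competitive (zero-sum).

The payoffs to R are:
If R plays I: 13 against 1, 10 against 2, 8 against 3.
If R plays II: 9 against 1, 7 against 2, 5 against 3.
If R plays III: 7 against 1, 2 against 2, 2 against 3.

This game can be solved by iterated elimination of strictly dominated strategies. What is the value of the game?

Row II is strictly dominated by row I (13>9, 10>7, 8>5); eliminate II.
Row III is strictly dominated by row I (13>7, 10>2, 8>2); eliminate III.
Column 2 is strictly dominated by 3 for C (8<10); eliminate 2.
Column 1 is strictly dominated by 3 for C (8<13); eliminate 1.
Only (I, 3) remains, with payoff 8.

8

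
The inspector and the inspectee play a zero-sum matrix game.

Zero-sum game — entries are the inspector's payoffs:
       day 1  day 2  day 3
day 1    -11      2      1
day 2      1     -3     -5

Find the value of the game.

-3

Column day 2 is strictly dominated by day 3 for the inspectee (it gives the inspector more in every row).
The remaining 2×2 game on (day 1, day 2) × (day 1, day 3) has no saddle point. Let the inspector play day 1 with probability p; indifference gives −11p + (1−p) = p − 5(1−p), so p = 1/3.
Similarly the inspectee's optimal q on day 1 is 1/3, and the value is -11·(1/3) + (1)·(2/3) = -3.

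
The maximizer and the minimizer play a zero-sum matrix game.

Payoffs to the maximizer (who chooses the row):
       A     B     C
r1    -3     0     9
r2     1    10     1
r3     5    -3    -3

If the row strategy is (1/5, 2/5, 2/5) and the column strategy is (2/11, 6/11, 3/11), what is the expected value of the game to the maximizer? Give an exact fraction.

117/55

Against (2/11, 6/11, 3/11), each row's expected payoff is r1: 21/11; r2: 65/11; r3: -17/11.
Taking the (1/5, 2/5, 2/5)-weighted average: (1/5)·(21/11) + (2/5)·(65/11) + (2/5)·(-17/11) = 117/55.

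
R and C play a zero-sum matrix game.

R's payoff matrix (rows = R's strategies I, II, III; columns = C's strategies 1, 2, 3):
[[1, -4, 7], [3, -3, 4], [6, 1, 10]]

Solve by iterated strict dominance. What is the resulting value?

Column 1 is strictly dominated by 2 for C (-4<1, -3<3, 1<6); eliminate 1.
Column 3 is strictly dominated by 2 for C (-4<7, -3<4, 1<10); eliminate 3.
Row II is strictly dominated by row III (1>-3); eliminate II.
Row I is strictly dominated by row III (1>-4); eliminate I.
Only (III, 2) remains, with payoff 1.

1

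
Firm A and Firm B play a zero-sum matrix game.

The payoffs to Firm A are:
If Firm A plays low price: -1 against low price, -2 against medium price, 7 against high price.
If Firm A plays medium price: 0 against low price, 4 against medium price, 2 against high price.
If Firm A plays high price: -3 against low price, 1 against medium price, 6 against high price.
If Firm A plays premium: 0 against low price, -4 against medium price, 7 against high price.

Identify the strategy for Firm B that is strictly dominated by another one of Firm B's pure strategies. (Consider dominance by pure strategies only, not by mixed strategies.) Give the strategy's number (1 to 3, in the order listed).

3

Firm B prefers columns that give Firm A less. Compare high price with low price: -1 < 7, 0 < 2, -3 < 6, 0 < 7.
So low price strictly dominates high price for Firm B; high price is strictly dominated.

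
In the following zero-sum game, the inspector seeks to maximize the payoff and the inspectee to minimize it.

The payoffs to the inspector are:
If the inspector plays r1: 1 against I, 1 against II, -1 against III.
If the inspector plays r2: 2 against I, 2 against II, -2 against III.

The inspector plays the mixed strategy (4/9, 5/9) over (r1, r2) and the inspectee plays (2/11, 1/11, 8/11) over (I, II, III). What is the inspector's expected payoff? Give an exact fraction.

Against (2/11, 1/11, 8/11), each row's expected payoff is r1: -5/11; r2: -10/11.
Taking the (4/9, 5/9)-weighted average: (4/9)·(-5/11) + (5/9)·(-10/11) = -70/99.

-70/99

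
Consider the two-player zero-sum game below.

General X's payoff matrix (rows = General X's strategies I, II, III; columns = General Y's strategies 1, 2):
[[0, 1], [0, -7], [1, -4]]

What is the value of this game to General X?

Row II is strictly dominated by row III, so General X never plays it.
The remaining 2×2 game on (I, III) × (1, 2) has no saddle point. Let General X play I with probability p; indifference gives (1−p) = p − 4(1−p), so p = 5/6.
Similarly General Y's optimal q on 1 is 5/6, and the value is 0·(5/6) + (1)·(1/6) = 1/6.

1/6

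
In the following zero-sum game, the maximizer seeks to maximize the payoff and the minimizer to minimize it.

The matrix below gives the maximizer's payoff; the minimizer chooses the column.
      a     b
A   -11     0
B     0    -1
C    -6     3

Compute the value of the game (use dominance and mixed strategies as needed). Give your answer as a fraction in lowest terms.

-3/5

Row A is strictly dominated by row C, so the maximizer never plays it.
The remaining 2×2 game on (B, C) × (a, b) has no saddle point. Let the maximizer play B with probability p; indifference gives −6(1−p) = −p + 3(1−p), so p = 9/10.
Similarly the minimizer's optimal q on a is 2/5, and the value is 0·(2/5) + (-1)·(3/5) = -3/5.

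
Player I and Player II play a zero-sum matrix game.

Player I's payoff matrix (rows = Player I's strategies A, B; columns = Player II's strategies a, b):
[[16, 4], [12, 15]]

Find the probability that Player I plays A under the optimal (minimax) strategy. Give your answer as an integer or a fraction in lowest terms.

1/5

Row minima are 4 and 12, so Player I's maximin is 12; column maxima are 16 and 15, so Player II's minimax is 15. These differ, so the equilibrium is in mixed strategies.
Let Player I play A with probability p. Player II is indifferent when 16p + 12(1−p) = 4p + 15(1−p), giving p = 1/5.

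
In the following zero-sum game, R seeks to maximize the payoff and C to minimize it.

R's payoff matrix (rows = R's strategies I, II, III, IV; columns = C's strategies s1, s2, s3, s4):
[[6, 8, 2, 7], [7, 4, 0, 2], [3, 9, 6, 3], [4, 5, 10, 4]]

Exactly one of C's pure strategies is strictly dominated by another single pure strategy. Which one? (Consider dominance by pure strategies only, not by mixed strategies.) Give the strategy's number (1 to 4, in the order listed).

2

C prefers columns that give R less. Compare s2 with s4: 7 < 8, 2 < 4, 3 < 9, 4 < 5.
So s4 strictly dominates s2 for C; s2 is strictly dominated.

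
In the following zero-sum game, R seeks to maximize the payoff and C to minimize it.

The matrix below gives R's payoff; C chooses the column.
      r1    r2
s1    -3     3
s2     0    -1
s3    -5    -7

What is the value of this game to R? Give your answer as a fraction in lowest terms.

Row s3 is strictly dominated by row s2, so R never plays it.
The remaining 2×2 game on (s1, s2) × (r1, r2) has no saddle point. Let R play s1 with probability p; indifference gives −3p = 3p − (1−p), so p = 1/7.
Similarly C's optimal q on r1 is 4/7, and the value is -3·(4/7) + (3)·(3/7) = -3/7.

-3/7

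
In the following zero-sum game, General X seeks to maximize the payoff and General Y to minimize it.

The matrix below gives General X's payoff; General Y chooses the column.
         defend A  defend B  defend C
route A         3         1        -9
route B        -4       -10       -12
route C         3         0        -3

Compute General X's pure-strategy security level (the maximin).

-3

The worst-case payoff for each row is route A: -9, route B: -12, route C: -3.
The best of these is -3.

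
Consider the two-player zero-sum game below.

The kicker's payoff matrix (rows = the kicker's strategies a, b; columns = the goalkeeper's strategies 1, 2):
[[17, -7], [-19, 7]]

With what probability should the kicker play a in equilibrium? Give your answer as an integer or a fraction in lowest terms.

13/25

Row minima are -7 and -19, so the kicker's maximin is -7; column maxima are 17 and 7, so the goalkeeper's minimax is 7. These differ, so the equilibrium is in mixed strategies.
Let the kicker play a with probability p. The goalkeeper is indifferent when 17p − 19(1−p) = −7p + 7(1−p), giving p = 13/25.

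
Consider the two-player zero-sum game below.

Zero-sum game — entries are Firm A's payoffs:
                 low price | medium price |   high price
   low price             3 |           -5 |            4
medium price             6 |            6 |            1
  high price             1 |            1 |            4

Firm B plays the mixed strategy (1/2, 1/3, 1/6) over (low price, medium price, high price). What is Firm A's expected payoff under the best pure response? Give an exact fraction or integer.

low price: (3)·(1/2) + (-5)·(1/3) + (4)·(1/6) = 1/2.
medium price: (6)·(1/2) + (6)·(1/3) + (1)·(1/6) = 31/6.
high price: (1)·(1/2) + (1)·(1/3) + (4)·(1/6) = 3/2.
The best pure response is medium price with expected payoff 31/6.

31/6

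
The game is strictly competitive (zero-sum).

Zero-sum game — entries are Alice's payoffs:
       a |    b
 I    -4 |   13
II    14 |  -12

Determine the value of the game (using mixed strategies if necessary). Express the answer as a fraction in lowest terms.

Row minima are -4 and -12, so Alice's maximin is -4; column maxima are 14 and 13, so Bob's minimax is 13. These differ, so the equilibrium is in mixed strategies.
Let Alice play I with probability p. Bob is indifferent when −4p + 14(1−p) = 13p − 12(1−p), giving p = 26/43.
Let Bob play a with probability q. Alice is indifferent when −4q + 13(1−q) = 14q − 12(1−q), giving q = 25/43.
The value is -4·(25/43) + (13)·(18/43) = 134/43.

134/43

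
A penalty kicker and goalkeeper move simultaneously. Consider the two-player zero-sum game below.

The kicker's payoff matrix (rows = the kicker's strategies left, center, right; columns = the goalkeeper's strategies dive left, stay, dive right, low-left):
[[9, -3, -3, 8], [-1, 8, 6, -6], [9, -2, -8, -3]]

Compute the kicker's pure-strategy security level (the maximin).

The worst-case payoff for each row is left: -3, center: -6, right: -8.
The best of these is -3.

-3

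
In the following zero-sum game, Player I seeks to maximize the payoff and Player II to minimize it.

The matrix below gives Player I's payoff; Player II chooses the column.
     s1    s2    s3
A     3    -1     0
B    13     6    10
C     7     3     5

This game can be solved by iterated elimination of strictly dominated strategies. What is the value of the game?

Column s1 is strictly dominated by s2 for Player II (-1<3, 6<13, 3<7); eliminate s1.
Row A is strictly dominated by row B (6>-1, 10>0); eliminate A.
Column s3 is strictly dominated by s2 for Player II (6<10, 3<5); eliminate s3.
Row C is strictly dominated by row B (6>3); eliminate C.
Only (B, s2) remains, with payoff 6.

6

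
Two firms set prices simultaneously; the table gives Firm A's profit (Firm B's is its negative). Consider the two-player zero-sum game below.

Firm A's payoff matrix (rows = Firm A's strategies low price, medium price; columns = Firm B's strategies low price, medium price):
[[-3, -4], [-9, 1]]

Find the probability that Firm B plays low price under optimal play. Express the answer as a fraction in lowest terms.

5/11

Row minima are -4 and -9, so Firm A's maximin is -4; column maxima are -3 and 1, so Firm B's minimax is -3. These differ, so the equilibrium is in mixed strategies.
Let Firm B play low price with probability q. Firm A is indifferent when −3q − 4(1−q) = −9q + (1−q), giving q = 5/11.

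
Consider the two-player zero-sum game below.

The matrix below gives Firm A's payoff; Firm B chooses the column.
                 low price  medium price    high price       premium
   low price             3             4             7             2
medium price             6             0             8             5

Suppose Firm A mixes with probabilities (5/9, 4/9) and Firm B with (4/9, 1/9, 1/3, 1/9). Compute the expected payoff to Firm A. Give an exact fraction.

Against (4/9, 1/9, 1/3, 1/9), each row's expected payoff is low price: 13/3; medium price: 53/9.
Taking the (5/9, 4/9)-weighted average: (5/9)·(13/3) + (4/9)·(53/9) = 407/81.

407/81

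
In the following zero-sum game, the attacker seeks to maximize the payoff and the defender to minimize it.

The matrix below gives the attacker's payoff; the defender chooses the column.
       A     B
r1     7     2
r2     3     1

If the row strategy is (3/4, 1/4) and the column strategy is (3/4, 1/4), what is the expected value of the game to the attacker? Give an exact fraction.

79/16

Against (3/4, 1/4), each row's expected payoff is r1: 23/4; r2: 5/2.
Taking the (3/4, 1/4)-weighted average: (3/4)·(23/4) + (1/4)·(5/2) = 79/16.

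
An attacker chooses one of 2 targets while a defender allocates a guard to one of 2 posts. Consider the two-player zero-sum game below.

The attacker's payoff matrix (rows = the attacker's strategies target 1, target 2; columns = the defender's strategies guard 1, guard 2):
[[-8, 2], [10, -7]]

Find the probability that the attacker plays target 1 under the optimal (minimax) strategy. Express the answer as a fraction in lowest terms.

17/27

Row minima are -8 and -7, so the attacker's maximin is -7; column maxima are 10 and 2, so the defender's minimax is 2. These differ, so the equilibrium is in mixed strategies.
Let the attacker play target 1 with probability p. The defender is indifferent when −8p + 10(1−p) = 2p − 7(1−p), giving p = 17/27.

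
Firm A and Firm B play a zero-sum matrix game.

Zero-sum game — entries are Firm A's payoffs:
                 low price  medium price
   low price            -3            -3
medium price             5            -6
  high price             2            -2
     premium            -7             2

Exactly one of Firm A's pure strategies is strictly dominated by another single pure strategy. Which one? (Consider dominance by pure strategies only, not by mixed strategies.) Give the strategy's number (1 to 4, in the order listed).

Compare low price with high price: 2 > -3, -2 > -3.
So high price strictly dominates low price for Firm A; low price is strictly dominated.

1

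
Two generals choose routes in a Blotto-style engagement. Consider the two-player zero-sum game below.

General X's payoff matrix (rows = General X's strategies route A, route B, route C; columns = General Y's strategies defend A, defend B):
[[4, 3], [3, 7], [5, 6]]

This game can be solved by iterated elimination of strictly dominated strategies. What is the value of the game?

5

Row route A is strictly dominated by row route C (5>4, 6>3); eliminate route A.
Column defend B is strictly dominated by defend A for General Y (3<7, 5<6); eliminate defend B.
Row route B is strictly dominated by row route C (5>3); eliminate route B.
Only (route C, defend A) remains, with payoff 5.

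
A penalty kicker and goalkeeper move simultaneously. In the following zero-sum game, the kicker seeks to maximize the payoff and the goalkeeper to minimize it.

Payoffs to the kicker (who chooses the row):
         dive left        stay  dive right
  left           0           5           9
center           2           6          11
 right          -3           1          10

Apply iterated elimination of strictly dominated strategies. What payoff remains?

Column stay is strictly dominated by dive left for the goalkeeper (0<5, 2<6, -3<1); eliminate stay.
Row right is strictly dominated by row center (2>-3, 11>10); eliminate right.
Row left is strictly dominated by row center (2>0, 11>9); eliminate left.
Column dive right is strictly dominated by dive left for the goalkeeper (2<11); eliminate dive right.
Only (center, dive left) remains, with payoff 2.

2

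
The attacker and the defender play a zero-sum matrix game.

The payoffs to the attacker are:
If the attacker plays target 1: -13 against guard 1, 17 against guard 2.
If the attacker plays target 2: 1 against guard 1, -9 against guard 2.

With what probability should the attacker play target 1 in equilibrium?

1/4

Row minima are -13 and -9, so the attacker's maximin is -9; column maxima are 1 and 17, so the defender's minimax is 1. These differ, so the equilibrium is in mixed strategies.
Let the attacker play target 1 with probability p. The defender is indifferent when −13p + (1−p) = 17p − 9(1−p), giving p = 1/4.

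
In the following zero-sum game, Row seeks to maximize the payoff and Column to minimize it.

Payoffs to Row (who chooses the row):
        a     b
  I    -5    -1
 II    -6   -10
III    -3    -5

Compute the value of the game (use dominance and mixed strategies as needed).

-11/3

Row II is strictly dominated by row III, so Row never plays it.
The remaining 2×2 game on (I, III) × (a, b) has no saddle point. Let Row play I with probability p; indifference gives −5p − 3(1−p) = −p − 5(1−p), so p = 1/3.
Similarly Column's optimal q on a is 2/3, and the value is -5·(2/3) + (-1)·(1/3) = -11/3.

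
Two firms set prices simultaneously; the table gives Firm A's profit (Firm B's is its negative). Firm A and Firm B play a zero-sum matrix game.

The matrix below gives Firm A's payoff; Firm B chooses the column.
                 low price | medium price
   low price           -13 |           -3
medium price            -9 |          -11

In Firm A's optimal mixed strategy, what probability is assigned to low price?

1/6

Row minima are -13 and -11, so Firm A's maximin is -11; column maxima are -9 and -3, so Firm B's minimax is -9. These differ, so the equilibrium is in mixed strategies.
Let Firm A play low price with probability p. Firm B is indifferent when −13p − 9(1−p) = −3p − 11(1−p), giving p = 1/6.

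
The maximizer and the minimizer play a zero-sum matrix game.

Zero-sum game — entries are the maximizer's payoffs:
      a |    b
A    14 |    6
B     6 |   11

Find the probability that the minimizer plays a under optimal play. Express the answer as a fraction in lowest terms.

Row minima are 6 and 6, so the maximizer's maximin is 6; column maxima are 14 and 11, so the minimizer's minimax is 11. These differ, so the equilibrium is in mixed strategies.
Let the minimizer play a with probability q. The maximizer is indifferent when 14q + 6(1−q) = 6q + 11(1−q), giving q = 5/13.

5/13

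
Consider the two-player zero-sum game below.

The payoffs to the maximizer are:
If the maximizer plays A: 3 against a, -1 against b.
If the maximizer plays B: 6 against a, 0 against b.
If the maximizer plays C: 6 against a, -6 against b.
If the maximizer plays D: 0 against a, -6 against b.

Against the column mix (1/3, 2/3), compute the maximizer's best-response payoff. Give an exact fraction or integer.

2

A: (3)·(1/3) + (-1)·(2/3) = 1/3.
B: (6)·(1/3) + (0)·(2/3) = 2.
C: (6)·(1/3) + (-6)·(2/3) = -2.
D: (0)·(1/3) + (-6)·(2/3) = -4.
The best pure response is B with expected payoff 2.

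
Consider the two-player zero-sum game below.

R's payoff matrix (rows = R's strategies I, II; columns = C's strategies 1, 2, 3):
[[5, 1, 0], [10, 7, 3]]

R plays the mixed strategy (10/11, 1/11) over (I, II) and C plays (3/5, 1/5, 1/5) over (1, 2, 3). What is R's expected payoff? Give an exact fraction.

Against (3/5, 1/5, 1/5), each row's expected payoff is I: 16/5; II: 8.
Taking the (10/11, 1/11)-weighted average: (10/11)·(16/5) + (1/11)·(8) = 40/11.

40/11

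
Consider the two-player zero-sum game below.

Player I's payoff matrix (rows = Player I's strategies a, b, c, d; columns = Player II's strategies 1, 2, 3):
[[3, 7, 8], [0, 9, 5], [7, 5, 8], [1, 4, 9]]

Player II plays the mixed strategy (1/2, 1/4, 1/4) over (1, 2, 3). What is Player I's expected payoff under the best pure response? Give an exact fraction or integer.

a: (3)·(1/2) + (7)·(1/4) + (8)·(1/4) = 21/4.
b: (0)·(1/2) + (9)·(1/4) + (5)·(1/4) = 7/2.
c: (7)·(1/2) + (5)·(1/4) + (8)·(1/4) = 27/4.
d: (1)·(1/2) + (4)·(1/4) + (9)·(1/4) = 15/4.
The best pure response is c with expected payoff 27/4.

27/4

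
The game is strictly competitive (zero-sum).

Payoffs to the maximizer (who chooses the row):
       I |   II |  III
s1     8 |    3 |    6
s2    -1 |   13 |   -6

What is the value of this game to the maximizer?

48/11

Column I is strictly dominated by III for the minimizer (it gives the maximizer more in every row).
The remaining 2×2 game on (s1, s2) × (II, III) has no saddle point. Let the maximizer play s1 with probability p; indifference gives 3p + 13(1−p) = 6p − 6(1−p), so p = 19/22.
Similarly the minimizer's optimal q on II is 6/11, and the value is 3·(6/11) + (6)·(5/11) = 48/11.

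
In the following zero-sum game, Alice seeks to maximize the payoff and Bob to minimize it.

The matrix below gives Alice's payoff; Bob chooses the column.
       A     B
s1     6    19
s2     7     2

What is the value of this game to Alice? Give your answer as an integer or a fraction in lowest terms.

121/18

Row minima are 6 and 2, so Alice's maximin is 6; column maxima are 7 and 19, so Bob's minimax is 7. These differ, so the equilibrium is in mixed strategies.
Let Alice play s1 with probability p. Bob is indifferent when 6p + 7(1−p) = 19p + 2(1−p), giving p = 5/18.
Let Bob play A with probability q. Alice is indifferent when 6q + 19(1−q) = 7q + 2(1−q), giving q = 17/18.
The value is 6·(17/18) + (19)·(1/18) = 121/18.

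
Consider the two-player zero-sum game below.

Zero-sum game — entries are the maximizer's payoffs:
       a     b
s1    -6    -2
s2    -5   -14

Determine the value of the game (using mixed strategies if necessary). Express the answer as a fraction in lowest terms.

-74/13

Row minima are -6 and -14, so the maximizer's maximin is -6; column maxima are -5 and -2, so the minimizer's minimax is -5. These differ, so the equilibrium is in mixed strategies.
Let the maximizer play s1 with probability p. The minimizer is indifferent when −6p − 5(1−p) = −2p − 14(1−p), giving p = 9/13.
Let the minimizer play a with probability q. The maximizer is indifferent when −6q − 2(1−q) = −5q − 14(1−q), giving q = 12/13.
The value is -6·(12/13) + (-2)·(1/13) = -74/13.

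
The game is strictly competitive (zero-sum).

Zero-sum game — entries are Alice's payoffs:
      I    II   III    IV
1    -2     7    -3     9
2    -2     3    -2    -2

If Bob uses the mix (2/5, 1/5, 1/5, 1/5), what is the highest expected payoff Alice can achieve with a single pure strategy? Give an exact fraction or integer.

9/5

1: (-2)·(2/5) + (7)·(1/5) + (-3)·(1/5) + (9)·(1/5) = 9/5.
2: (-2)·(2/5) + (3)·(1/5) + (-2)·(1/5) + (-2)·(1/5) = -1.
The best pure response is 1 with expected payoff 9/5.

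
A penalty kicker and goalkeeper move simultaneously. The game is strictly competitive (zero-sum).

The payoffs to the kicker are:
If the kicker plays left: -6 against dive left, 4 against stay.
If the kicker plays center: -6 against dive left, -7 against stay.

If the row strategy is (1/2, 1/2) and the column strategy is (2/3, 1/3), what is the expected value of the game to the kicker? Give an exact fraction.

Against (2/3, 1/3), each row's expected payoff is left: -8/3; center: -19/3.
Taking the (1/2, 1/2)-weighted average: (1/2)·(-8/3) + (1/2)·(-19/3) = -9/2.

-9/2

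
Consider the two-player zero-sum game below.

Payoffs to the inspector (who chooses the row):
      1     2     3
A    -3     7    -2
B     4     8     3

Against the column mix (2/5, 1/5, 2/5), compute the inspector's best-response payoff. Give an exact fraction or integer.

22/5

A: (-3)·(2/5) + (7)·(1/5) + (-2)·(2/5) = -3/5.
B: (4)·(2/5) + (8)·(1/5) + (3)·(2/5) = 22/5.
The best pure response is B with expected payoff 22/5.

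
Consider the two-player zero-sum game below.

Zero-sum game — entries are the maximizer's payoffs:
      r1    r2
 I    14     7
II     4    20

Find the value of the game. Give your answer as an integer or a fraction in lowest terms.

Row minima are 7 and 4, so the maximizer's maximin is 7; column maxima are 14 and 20, so the minimizer's minimax is 14. These differ, so the equilibrium is in mixed strategies.
Let the maximizer play I with probability p. The minimizer is indifferent when 14p + 4(1−p) = 7p + 20(1−p), giving p = 16/23.
Let the minimizer play r1 with probability q. The maximizer is indifferent when 14q + 7(1−q) = 4q + 20(1−q), giving q = 13/23.
The value is 14·(13/23) + (7)·(10/23) = 252/23.

252/23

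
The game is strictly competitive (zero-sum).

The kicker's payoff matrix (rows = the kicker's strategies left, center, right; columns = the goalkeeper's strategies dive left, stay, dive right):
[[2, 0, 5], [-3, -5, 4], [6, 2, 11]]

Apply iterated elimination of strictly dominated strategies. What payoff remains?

2

Column dive right is strictly dominated by dive left for the goalkeeper (2<5, -3<4, 6<11); eliminate dive right.
Column dive left is strictly dominated by stay for the goalkeeper (0<2, -5<-3, 2<6); eliminate dive left.
Row left is strictly dominated by row right (2>0); eliminate left.
Row center is strictly dominated by row right (2>-5); eliminate center.
Only (right, stay) remains, with payoff 2.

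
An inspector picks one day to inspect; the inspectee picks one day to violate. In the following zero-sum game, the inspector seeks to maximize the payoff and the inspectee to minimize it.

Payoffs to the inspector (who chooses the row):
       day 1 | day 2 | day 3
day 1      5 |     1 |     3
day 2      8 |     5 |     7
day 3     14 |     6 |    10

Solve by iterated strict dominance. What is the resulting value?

6

Column day 1 is strictly dominated by day 2 for the inspectee (1<5, 5<8, 6<14); eliminate day 1.
Row day 1 is strictly dominated by row day 2 (5>1, 7>3); eliminate day 1.
Column day 3 is strictly dominated by day 2 for the inspectee (5<7, 6<10); eliminate day 3.
Row day 2 is strictly dominated by row day 3 (6>5); eliminate day 2.
Only (day 3, day 2) remains, with payoff 6.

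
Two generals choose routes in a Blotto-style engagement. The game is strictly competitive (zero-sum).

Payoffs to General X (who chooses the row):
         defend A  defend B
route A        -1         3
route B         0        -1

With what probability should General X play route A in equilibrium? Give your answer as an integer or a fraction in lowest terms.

1/5

Row minima are -1 and -1, so General X's maximin is -1; column maxima are 0 and 3, so General Y's minimax is 0. These differ, so the equilibrium is in mixed strategies.
Let General X play route A with probability p. General Y is indifferent when −p = 3p − (1−p), giving p = 1/5.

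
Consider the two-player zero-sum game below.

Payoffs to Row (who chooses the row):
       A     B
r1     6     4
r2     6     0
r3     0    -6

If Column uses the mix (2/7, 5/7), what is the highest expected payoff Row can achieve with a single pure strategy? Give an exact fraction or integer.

r1: (6)·(2/7) + (4)·(5/7) = 32/7.
r2: (6)·(2/7) + (0)·(5/7) = 12/7.
r3: (0)·(2/7) + (-6)·(5/7) = -30/7.
The best pure response is r1 with expected payoff 32/7.

32/7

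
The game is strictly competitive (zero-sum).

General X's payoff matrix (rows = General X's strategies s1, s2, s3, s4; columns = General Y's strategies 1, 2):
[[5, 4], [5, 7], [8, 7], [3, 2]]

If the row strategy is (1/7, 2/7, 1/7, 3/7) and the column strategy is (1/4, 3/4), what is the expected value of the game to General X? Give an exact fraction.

Against (1/4, 3/4), each row's expected payoff is s1: 17/4; s2: 13/2; s3: 29/4; s4: 9/4.
Taking the (1/7, 2/7, 1/7, 3/7)-weighted average: (1/7)·(17/4) + (2/7)·(13/2) + (1/7)·(29/4) + (3/7)·(9/4) = 125/28.

125/28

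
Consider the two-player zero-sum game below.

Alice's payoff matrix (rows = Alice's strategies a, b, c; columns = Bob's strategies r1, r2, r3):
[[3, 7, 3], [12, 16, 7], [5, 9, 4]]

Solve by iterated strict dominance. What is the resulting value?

7

Column r2 is strictly dominated by r1 for Bob (3<7, 12<16, 5<9); eliminate r2.
Row c is strictly dominated by row b (12>5, 7>4); eliminate c.
Row a is strictly dominated by row b (12>3, 7>3); eliminate a.
Column r1 is strictly dominated by r3 for Bob (7<12); eliminate r1.
Only (b, r3) remains, with payoff 7.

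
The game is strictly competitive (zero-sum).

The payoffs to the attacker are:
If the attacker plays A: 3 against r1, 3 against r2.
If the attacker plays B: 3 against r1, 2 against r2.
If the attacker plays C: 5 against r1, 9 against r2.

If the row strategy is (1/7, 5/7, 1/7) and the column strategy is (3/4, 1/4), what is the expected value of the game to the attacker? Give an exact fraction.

Against (3/4, 1/4), each row's expected payoff is A: 3; B: 11/4; C: 6.
Taking the (1/7, 5/7, 1/7)-weighted average: (1/7)·(3) + (5/7)·(11/4) + (1/7)·(6) = 13/4.

13/4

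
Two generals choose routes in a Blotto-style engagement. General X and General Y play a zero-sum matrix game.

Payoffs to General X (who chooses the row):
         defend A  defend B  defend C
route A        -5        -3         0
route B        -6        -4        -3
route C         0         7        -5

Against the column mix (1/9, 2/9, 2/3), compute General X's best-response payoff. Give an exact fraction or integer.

route A: (-5)·(1/9) + (-3)·(2/9) + (0)·(2/3) = -11/9.
route B: (-6)·(1/9) + (-4)·(2/9) + (-3)·(2/3) = -32/9.
route C: (0)·(1/9) + (7)·(2/9) + (-5)·(2/3) = -16/9.
The best pure response is route A with expected payoff -11/9.

-11/9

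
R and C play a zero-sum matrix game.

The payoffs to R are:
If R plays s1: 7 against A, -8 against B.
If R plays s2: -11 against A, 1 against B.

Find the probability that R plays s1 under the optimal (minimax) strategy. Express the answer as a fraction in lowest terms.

4/9

Row minima are -8 and -11, so R's maximin is -8; column maxima are 7 and 1, so C's minimax is 1. These differ, so the equilibrium is in mixed strategies.
Let R play s1 with probability p. C is indifferent when 7p − 11(1−p) = −8p + (1−p), giving p = 4/9.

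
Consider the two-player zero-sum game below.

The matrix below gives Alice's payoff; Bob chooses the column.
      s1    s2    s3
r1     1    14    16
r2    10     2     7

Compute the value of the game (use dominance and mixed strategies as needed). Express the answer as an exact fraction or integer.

Column s3 is strictly dominated by s2 for Bob (it gives Alice more in every row).
The remaining 2×2 game on (r1, r2) × (s1, s2) has no saddle point. Let Alice play r1 with probability p; indifference gives p + 10(1−p) = 14p + 2(1−p), so p = 8/21.
Similarly Bob's optimal q on s1 is 4/7, and the value is 1·(4/7) + (14)·(3/7) = 46/7.

46/7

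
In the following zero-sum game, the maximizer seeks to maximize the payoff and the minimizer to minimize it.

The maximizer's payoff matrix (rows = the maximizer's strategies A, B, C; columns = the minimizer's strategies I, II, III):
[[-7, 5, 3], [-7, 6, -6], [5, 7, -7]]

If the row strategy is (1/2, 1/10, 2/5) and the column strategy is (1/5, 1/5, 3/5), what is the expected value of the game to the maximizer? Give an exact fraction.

-2/5

Against (1/5, 1/5, 3/5), each row's expected payoff is A: 7/5; B: -19/5; C: -9/5.
Taking the (1/2, 1/10, 2/5)-weighted average: (1/2)·(7/5) + (1/10)·(-19/5) + (2/5)·(-9/5) = -2/5.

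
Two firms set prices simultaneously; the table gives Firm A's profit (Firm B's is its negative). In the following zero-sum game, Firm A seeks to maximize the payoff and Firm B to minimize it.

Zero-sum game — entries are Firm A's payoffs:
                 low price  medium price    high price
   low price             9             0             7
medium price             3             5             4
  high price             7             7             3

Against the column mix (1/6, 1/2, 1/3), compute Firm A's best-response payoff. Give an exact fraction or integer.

17/3

low price: (9)·(1/6) + (0)·(1/2) + (7)·(1/3) = 23/6.
medium price: (3)·(1/6) + (5)·(1/2) + (4)·(1/3) = 13/3.
high price: (7)·(1/6) + (7)·(1/2) + (3)·(1/3) = 17/3.
The best pure response is high price with expected payoff 17/3.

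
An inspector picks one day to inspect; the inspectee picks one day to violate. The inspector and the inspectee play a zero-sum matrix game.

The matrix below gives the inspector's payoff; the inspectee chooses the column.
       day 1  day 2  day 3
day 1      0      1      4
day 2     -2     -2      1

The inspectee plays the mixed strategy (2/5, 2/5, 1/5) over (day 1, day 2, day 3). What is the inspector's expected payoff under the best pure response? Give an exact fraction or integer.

day 1: (0)·(2/5) + (1)·(2/5) + (4)·(1/5) = 6/5.
day 2: (-2)·(2/5) + (-2)·(2/5) + (1)·(1/5) = -7/5.
The best pure response is day 1 with expected payoff 6/5.

6/5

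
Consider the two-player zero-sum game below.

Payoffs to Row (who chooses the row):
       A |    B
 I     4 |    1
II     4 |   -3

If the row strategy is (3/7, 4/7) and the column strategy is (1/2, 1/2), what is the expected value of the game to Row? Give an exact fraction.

Against (1/2, 1/2), each row's expected payoff is I: 5/2; II: 1/2.
Taking the (3/7, 4/7)-weighted average: (3/7)·(5/2) + (4/7)·(1/2) = 19/14.

19/14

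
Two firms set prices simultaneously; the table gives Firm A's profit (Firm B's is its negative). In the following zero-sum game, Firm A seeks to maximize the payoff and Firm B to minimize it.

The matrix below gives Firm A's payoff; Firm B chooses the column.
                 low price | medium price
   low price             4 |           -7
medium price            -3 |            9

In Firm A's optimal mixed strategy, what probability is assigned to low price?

12/23

Row minima are -7 and -3, so Firm A's maximin is -3; column maxima are 4 and 9, so Firm B's minimax is 4. These differ, so the equilibrium is in mixed strategies.
Let Firm A play low price with probability p. Firm B is indifferent when 4p − 3(1−p) = −7p + 9(1−p), giving p = 12/23.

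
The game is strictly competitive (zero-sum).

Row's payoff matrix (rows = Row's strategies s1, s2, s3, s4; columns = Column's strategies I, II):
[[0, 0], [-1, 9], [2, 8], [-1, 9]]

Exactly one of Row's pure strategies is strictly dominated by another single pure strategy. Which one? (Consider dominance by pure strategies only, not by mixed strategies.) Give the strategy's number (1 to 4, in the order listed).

Compare s1 with s3: 2 > 0, 8 > 0.
So s3 strictly dominates s1 for Row; s1 is strictly dominated.

1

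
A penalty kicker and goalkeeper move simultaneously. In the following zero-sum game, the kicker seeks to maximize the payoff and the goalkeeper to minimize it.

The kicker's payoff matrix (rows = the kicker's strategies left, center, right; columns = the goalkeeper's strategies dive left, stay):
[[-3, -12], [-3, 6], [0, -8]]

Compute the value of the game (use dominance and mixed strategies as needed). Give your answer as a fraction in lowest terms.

Row left is strictly dominated by row right, so the kicker never plays it.
The remaining 2×2 game on (center, right) × (dive left, stay) has no saddle point. Let the kicker play center with probability p; indifference gives −3p = 6p − 8(1−p), so p = 8/17.
Similarly the goalkeeper's optimal q on dive left is 14/17, and the value is -3·(14/17) + (6)·(3/17) = -24/17.

-24/17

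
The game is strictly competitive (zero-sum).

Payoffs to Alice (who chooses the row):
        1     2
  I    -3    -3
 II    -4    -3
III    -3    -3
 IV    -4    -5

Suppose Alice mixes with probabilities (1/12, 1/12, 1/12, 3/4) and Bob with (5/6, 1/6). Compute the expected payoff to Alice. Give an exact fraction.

-71/18

Against (5/6, 1/6), each row's expected payoff is I: -3; II: -23/6; III: -3; IV: -25/6.
Taking the (1/12, 1/12, 1/12, 3/4)-weighted average: (1/12)·(-3) + (1/12)·(-23/6) + (1/12)·(-3) + (3/4)·(-25/6) = -71/18.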